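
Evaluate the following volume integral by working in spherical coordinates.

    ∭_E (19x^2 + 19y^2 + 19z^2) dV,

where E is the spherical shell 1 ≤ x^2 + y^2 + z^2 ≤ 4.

In spherical coordinates, x = ρ sin(φ) cos(θ), y = ρ sin(φ) sin(θ), z = ρ cos(φ), and dV = ρ^2 sin(φ) dρ dφ dθ.

The integrand becomes 19ρ^2, so

    ∭_E (19x^2 + 19y^2 + 19z^2) dV = ∫_{0}^{2π} ∫_{0}^{π} ∫_{1}^{2} (19ρ^2) · ρ^2 sin(φ) dρ dφ dθ.

Inner (ρ): 589sin(φ)/5.
Middle (φ): 1178/5.
Outer (θ): 2356π/5.

Therefore the triple integral equals 2356π/5.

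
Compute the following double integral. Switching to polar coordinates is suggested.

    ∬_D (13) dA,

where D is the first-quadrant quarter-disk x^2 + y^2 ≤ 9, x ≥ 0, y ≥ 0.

The region D is 0 ≤ r ≤ 3, 0 ≤ θ ≤ π/2 in polar coordinates, where x = r cos(θ), y = r sin(θ), and dA = r dr dθ.

Under the substitution, the integrand becomes 13, so

    ∬_D (13) dA = ∫_{0}^{π/2} ∫_{0}^{3} (13) · r dr dθ.

Inner integral (in r): ∫_{0}^{3} (13) · r dr = 117/2.

Outer integral (in θ): ∫_{0}^{π/2} (117/2) dθ = 117π/4.

Therefore ∬_D (13) dA = 117π/4.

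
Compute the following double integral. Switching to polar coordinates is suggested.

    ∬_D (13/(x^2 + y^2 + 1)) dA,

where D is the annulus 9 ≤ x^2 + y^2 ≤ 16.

The region D is 3 ≤ r ≤ 4, 0 ≤ θ ≤ 2π in polar coordinates, where x = r cos(θ), y = r sin(θ), and dA = r dr dθ.

Under the substitution, the integrand becomes 13/(r^2 + 1), so

    ∬_D (13/(x^2 + y^2 + 1)) dA = ∫_{0}^{2π} ∫_{3}^{4} (13/(r^2 + 1)) · r dr dθ.

Inner integral (in r): ∫_{3}^{4} (13/(r^2 + 1)) · r dr = log(24137569sqrt(170)/10000000).

Outer integral (in θ): ∫_{0}^{2π} (log(24137569sqrt(170)/10000000)) dθ = log((24137569sqrt(170)/10000000)^(2π)).

Therefore ∬_D (13/(x^2 + y^2 + 1)) dA = log((24137569sqrt(170)/10000000)^(2π)).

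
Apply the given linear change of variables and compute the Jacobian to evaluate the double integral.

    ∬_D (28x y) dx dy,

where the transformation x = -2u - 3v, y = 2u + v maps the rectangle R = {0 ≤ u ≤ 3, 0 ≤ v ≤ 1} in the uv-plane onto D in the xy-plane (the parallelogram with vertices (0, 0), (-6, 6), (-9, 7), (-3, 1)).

Compute the Jacobian determinant of (x, y) with respect to (u, v):

    ∂(x,y)/∂(u,v) = | -2  -3 | = (-2)(1) - (-3)(2) = 4.
                   | 2  1 |

Its absolute value is |J| = 4 (the area scaling factor).

Substituting x = -2u - 3v, y = 2u + v into the integrand,

    28x y → -112u^2 - 224u v - 84v^2,

so the integral becomes

    ∬_R (-112u^2 - 224u v - 84v^2) · |J| du dv = ∫_0^3 ∫_0^1 (-448u^2 - 896u v - 336v^2) dv du.

Inner (v): -448u^2 - 448u - 112.
Outer (u): -6384.

Therefore ∬_D (28x y) dx dy = -6384.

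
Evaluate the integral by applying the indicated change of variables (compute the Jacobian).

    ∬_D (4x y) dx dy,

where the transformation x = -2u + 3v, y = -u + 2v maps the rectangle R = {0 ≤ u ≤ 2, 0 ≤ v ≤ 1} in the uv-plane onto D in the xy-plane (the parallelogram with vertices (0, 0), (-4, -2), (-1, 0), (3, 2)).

Compute the Jacobian determinant of (x, y) with respect to (u, v):

    ∂(x,y)/∂(u,v) = | -2  3 | = (-2)(2) - (3)(-1) = -1.
                   | -1  2 |

Its absolute value is |J| = 1 (the area scaling factor).

Substituting x = -2u + 3v, y = -u + 2v into the integrand,

    4x y → 8u^2 - 28u v + 24v^2,

so the integral becomes

    ∬_R (8u^2 - 28u v + 24v^2) · |J| du dv = ∫_0^2 ∫_0^1 (8u^2 - 28u v + 24v^2) dv du.

Inner (v): 8u^2 - 14u + 8.
Outer (u): 28/3.

Therefore ∬_D (4x y) dx dy = 28/3.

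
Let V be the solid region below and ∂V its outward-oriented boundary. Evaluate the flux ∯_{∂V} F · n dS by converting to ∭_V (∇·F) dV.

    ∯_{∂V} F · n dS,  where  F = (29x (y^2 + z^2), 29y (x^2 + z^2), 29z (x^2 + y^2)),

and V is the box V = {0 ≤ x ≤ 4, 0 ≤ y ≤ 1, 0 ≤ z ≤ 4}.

By the divergence theorem,

    ∯_{∂V} F · n dS = ∭_V (∇ · F) dV.

Compute the divergence:
    ∇ · F = ∂F_x/∂x + ∂F_y/∂y + ∂F_z/∂z = 29y^2 + 29z^2 + 29x^2 + 29z^2 + 29x^2 + 29y^2 = 58x^2 + 58y^2 + 58z^2.

V is a rectangular box, so dV = dx dy dz with 0 ≤ x ≤ 4, 0 ≤ y ≤ 1, 0 ≤ z ≤ 4.

Integrate (58x^2 + 58y^2 + 58z^2) over V as an iterated integral:

    ∭_V (∇·F) dV = ∫_0^{4} ∫_0^{1} ∫_0^{4} (58x^2 + 58y^2 + 58z^2) dz dy dx.

Inner (z from 0 to 4): 232x^2 + 232y^2 + 3712/3.
Middle (y from 0 to 1): 232x^2 + 3944/3.
Outer (x from 0 to 4): 10208.

Therefore ∯_{∂V} F · n dS = 10208.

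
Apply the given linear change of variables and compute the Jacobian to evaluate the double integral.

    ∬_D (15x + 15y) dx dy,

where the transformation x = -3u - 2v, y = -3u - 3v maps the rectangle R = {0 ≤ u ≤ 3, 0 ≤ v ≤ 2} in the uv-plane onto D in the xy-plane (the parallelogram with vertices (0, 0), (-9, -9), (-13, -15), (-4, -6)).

Compute the Jacobian determinant of (x, y) with respect to (u, v):

    ∂(x,y)/∂(u,v) = | -3  -2 | = (-3)(-3) - (-2)(-3) = 3.
                   | -3  -3 |

Its absolute value is |J| = 3 (the area scaling factor).

Substituting x = -3u - 2v, y = -3u - 3v into the integrand,

    15x + 15y → -90u - 75v,

so the integral becomes

    ∬_R (-90u - 75v) · |J| du dv = ∫_0^3 ∫_0^2 (-270u - 225v) dv du.

Inner (v): -540u - 450.
Outer (u): -3780.

Therefore ∬_D (15x + 15y) dx dy = -3780.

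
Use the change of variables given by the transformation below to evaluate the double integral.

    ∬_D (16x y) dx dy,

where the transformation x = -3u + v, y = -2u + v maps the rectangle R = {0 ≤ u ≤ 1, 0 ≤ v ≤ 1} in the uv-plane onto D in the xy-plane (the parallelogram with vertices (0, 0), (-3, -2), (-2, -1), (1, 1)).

Compute the Jacobian determinant of (x, y) with respect to (u, v):

    ∂(x,y)/∂(u,v) = | -3  1 | = (-3)(1) - (1)(-2) = -1.
                   | -2  1 |

Its absolute value is |J| = 1 (the area scaling factor).

Substituting x = -3u + v, y = -2u + v into the integrand,

    16x y → 96u^2 - 80u v + 16v^2,

so the integral becomes

    ∬_R (96u^2 - 80u v + 16v^2) · |J| du dv = ∫_0^1 ∫_0^1 (96u^2 - 80u v + 16v^2) dv du.

Inner (v): 96u^2 - 40u + 16/3.
Outer (u): 52/3.

Therefore ∬_D (16x y) dx dy = 52/3.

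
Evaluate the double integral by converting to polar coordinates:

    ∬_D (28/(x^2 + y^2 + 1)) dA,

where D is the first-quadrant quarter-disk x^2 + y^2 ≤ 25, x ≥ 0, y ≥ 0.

The region D is 0 ≤ r ≤ 5, 0 ≤ θ ≤ π/2 in polar coordinates, where x = r cos(θ), y = r sin(θ), and dA = r dr dθ.

Under the substitution, the integrand becomes 28/(r^2 + 1), so

    ∬_D (28/(x^2 + y^2 + 1)) dA = ∫_{0}^{π/2} ∫_{0}^{5} (28/(r^2 + 1)) · r dr dθ.

Inner integral (in r): ∫_{0}^{5} (28/(r^2 + 1)) · r dr = log(64509974703297150976).

Outer integral (in θ): ∫_{0}^{π/2} (log(64509974703297150976)) dθ = 7π log(26).

Therefore ∬_D (28/(x^2 + y^2 + 1)) dA = 7π log(26).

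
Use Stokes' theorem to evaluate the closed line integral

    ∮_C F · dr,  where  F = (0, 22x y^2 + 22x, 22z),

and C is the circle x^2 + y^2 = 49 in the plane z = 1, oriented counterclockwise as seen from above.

Let S be the flat disk x^2 + y^2 ≤ 49 in the plane z = 1, with upward unit normal n̂ = ẑ. By Stokes' theorem,

    ∮_C F · dr = ∬_S (∇ × F) · n̂ dS = ∬_D (curl F)_z dA,

where D is the disk x^2 + y^2 ≤ 49.

Compute the curl of F = (0, 22x y^2 + 22x, 22z):
    (∇ × F)_x = ∂F_z/∂y - ∂F_y/∂z = 0,
    (∇ × F)_y = ∂F_x/∂z - ∂F_z/∂x = 0,
    (∇ × F)_z = ∂F_y/∂x - ∂F_x/∂y = 22y^2 + 22.

On z = 1, (curl F)_z = 22y^2 + 22.

Convert to polar (x = r cos θ, y = r sin θ, dA = r dr dθ); the integrand becomes 22r^2sin(θ)^2 + 22, so

    ∬_D (curl F)_z dA = ∫_0^{2π} ∫_0^{7} (22r^2sin(θ)^2 + 22) · r dr dθ.

Inner (r from 0 to 7): 26411sin(θ)^2/2 + 539.
Outer (θ from 0 to 2π): 28567π/2.

Therefore ∮_C F · dr = 28567π/2.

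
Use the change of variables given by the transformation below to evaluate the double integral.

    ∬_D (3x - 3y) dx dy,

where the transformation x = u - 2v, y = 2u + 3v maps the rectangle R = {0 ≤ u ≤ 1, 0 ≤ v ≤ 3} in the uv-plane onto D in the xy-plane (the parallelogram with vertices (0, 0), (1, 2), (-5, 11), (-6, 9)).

Compute the Jacobian determinant of (x, y) with respect to (u, v):

    ∂(x,y)/∂(u,v) = | 1  -2 | = (1)(3) - (-2)(2) = 7.
                   | 2  3 |

Its absolute value is |J| = 7 (the area scaling factor).

Substituting x = u - 2v, y = 2u + 3v into the integrand,

    3x - 3y → -3u - 15v,

so the integral becomes

    ∬_R (-3u - 15v) · |J| du dv = ∫_0^1 ∫_0^3 (-21u - 105v) dv du.

Inner (v): -63u - 945/2.
Outer (u): -504.

Therefore ∬_D (3x - 3y) dx dy = -504.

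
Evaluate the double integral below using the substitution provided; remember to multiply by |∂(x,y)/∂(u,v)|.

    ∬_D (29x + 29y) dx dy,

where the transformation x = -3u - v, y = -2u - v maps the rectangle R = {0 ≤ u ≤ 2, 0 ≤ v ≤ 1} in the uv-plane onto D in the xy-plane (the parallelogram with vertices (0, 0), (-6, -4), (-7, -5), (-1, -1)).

Compute the Jacobian determinant of (x, y) with respect to (u, v):

    ∂(x,y)/∂(u,v) = | -3  -1 | = (-3)(-1) - (-1)(-2) = 1.
                   | -2  -1 |

Its absolute value is |J| = 1 (the area scaling factor).

Substituting x = -3u - v, y = -2u - v into the integrand,

    29x + 29y → -145u - 58v,

so the integral becomes

    ∬_R (-145u - 58v) · |J| du dv = ∫_0^2 ∫_0^1 (-145u - 58v) dv du.

Inner (v): -145u - 29.
Outer (u): -348.

Therefore ∬_D (29x + 29y) dx dy = -348.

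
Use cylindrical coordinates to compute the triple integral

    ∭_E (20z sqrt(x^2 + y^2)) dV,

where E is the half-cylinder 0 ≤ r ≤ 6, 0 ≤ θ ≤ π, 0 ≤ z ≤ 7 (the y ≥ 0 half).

In cylindrical coordinates, x = r cos(θ), y = r sin(θ), z = z, and dV = r dr dθ dz.

The integrand becomes 20r z, so

    ∭_E (20z sqrt(x^2 + y^2)) dV = ∫_{0}^{π} ∫_{0}^{6} ∫_{0}^{7} (20r z) · r dz dr dθ.

Inner (z): 490r^2.
Middle (r from 0 to 6): 35280.
Outer (θ): 35280π.

Therefore the triple integral equals 35280π.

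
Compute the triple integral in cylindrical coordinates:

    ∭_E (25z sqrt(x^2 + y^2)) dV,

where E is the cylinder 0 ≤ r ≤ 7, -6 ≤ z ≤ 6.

In cylindrical coordinates, x = r cos(θ), y = r sin(θ), z = z, and dV = r dr dθ dz.

The integrand becomes 25r z, so

    ∭_E (25z sqrt(x^2 + y^2)) dV = ∫_{0}^{2π} ∫_{0}^{7} ∫_{-6}^{6} (25r z) · r dz dr dθ.

Inner (z): 0.
Middle (r from 0 to 7): 0.
Outer (θ): 0.

Therefore the triple integral equals 0.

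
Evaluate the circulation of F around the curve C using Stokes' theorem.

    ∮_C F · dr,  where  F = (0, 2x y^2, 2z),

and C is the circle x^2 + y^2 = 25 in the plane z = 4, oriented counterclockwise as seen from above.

Let S be the flat disk x^2 + y^2 ≤ 25 in the plane z = 4, with upward unit normal n̂ = ẑ. By Stokes' theorem,

    ∮_C F · dr = ∬_S (∇ × F) · n̂ dS = ∬_D (curl F)_z dA,

where D is the disk x^2 + y^2 ≤ 25.

Compute the curl of F = (0, 2x y^2, 2z):
    (∇ × F)_x = ∂F_z/∂y - ∂F_y/∂z = 0,
    (∇ × F)_y = ∂F_x/∂z - ∂F_z/∂x = 0,
    (∇ × F)_z = ∂F_y/∂x - ∂F_x/∂y = 2y^2.

On z = 4, (curl F)_z = 2y^2.

Convert to polar (x = r cos θ, y = r sin θ, dA = r dr dθ); the integrand becomes 2r^2sin(θ)^2, so

    ∬_D (curl F)_z dA = ∫_0^{2π} ∫_0^{5} (2r^2sin(θ)^2) · r dr dθ.

Inner (r from 0 to 5): 625sin(θ)^2/2.
Outer (θ from 0 to 2π): 625π/2.

Therefore ∮_C F · dr = 625π/2.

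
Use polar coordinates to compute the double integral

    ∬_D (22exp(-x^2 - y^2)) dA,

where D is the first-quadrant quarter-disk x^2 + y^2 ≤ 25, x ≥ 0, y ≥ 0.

The region D is 0 ≤ r ≤ 5, 0 ≤ θ ≤ π/2 in polar coordinates, where x = r cos(θ), y = r sin(θ), and dA = r dr dθ.

Under the substitution, the integrand becomes 22exp(-r^2), so

    ∬_D (22exp(-x^2 - y^2)) dA = ∫_{0}^{π/2} ∫_{0}^{5} (22exp(-r^2)) · r dr dθ.

Inner integral (in r): ∫_{0}^{5} (22exp(-r^2)) · r dr = 11 - 11exp(-25).

Outer integral (in θ): ∫_{0}^{π/2} (11 - 11exp(-25)) dθ = -11π (1 - exp(25))exp(-25)/2.

Therefore ∬_D (22exp(-x^2 - y^2)) dA = -11π (1 - exp(25))exp(-25)/2.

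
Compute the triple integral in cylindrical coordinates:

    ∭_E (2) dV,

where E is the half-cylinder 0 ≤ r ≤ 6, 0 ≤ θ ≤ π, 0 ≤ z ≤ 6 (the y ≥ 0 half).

In cylindrical coordinates, x = r cos(θ), y = r sin(θ), z = z, and dV = r dr dθ dz.

The integrand becomes 2, so

    ∭_E (2) dV = ∫_{0}^{π} ∫_{0}^{6} ∫_{0}^{6} (2) · r dz dr dθ.

Inner (z): 12r.
Middle (r from 0 to 6): 216.
Outer (θ): 216π.

Therefore the triple integral equals 216π.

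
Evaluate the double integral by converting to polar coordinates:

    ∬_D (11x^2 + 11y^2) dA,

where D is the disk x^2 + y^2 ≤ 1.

The region D is 0 ≤ r ≤ 1, 0 ≤ θ ≤ 2π in polar coordinates, where x = r cos(θ), y = r sin(θ), and dA = r dr dθ.

Under the substitution, the integrand becomes 11r^2, so

    ∬_D (11x^2 + 11y^2) dA = ∫_{0}^{2π} ∫_{0}^{1} (11r^2) · r dr dθ.

Inner integral (in r): ∫_{0}^{1} (11r^2) · r dr = 11/4.

Outer integral (in θ): ∫_{0}^{2π} (11/4) dθ = 11π/2.

Therefore ∬_D (11x^2 + 11y^2) dA = 11π/2.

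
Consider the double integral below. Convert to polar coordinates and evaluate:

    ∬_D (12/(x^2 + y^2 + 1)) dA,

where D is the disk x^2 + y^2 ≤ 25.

The region D is 0 ≤ r ≤ 5, 0 ≤ θ ≤ 2π in polar coordinates, where x = r cos(θ), y = r sin(θ), and dA = r dr dθ.

Under the substitution, the integrand becomes 12/(r^2 + 1), so

    ∬_D (12/(x^2 + y^2 + 1)) dA = ∫_{0}^{2π} ∫_{0}^{5} (12/(r^2 + 1)) · r dr dθ.

Inner integral (in r): ∫_{0}^{5} (12/(r^2 + 1)) · r dr = log(308915776).

Outer integral (in θ): ∫_{0}^{2π} (log(308915776)) dθ = 12π log(26).

Therefore ∬_D (12/(x^2 + y^2 + 1)) dA = 12π log(26).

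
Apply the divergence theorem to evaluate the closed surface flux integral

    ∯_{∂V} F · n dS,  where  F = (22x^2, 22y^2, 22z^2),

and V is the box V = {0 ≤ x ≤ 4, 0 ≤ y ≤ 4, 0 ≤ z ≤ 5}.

By the divergence theorem,

    ∯_{∂V} F · n dS = ∭_V (∇ · F) dV.

Compute the divergence:
    ∇ · F = ∂F_x/∂x + ∂F_y/∂y + ∂F_z/∂z = 44x + 44y + 44z.

V is a rectangular box, so dV = dx dy dz with 0 ≤ x ≤ 4, 0 ≤ y ≤ 4, 0 ≤ z ≤ 5.

Integrate (44x + 44y + 44z) over V as an iterated integral:

    ∭_V (∇·F) dV = ∫_0^{4} ∫_0^{4} ∫_0^{5} (44x + 44y + 44z) dz dy dx.

Inner (z from 0 to 5): 220x + 220y + 550.
Middle (y from 0 to 4): 880x + 3960.
Outer (x from 0 to 4): 22880.

Therefore ∯_{∂V} F · n dS = 22880.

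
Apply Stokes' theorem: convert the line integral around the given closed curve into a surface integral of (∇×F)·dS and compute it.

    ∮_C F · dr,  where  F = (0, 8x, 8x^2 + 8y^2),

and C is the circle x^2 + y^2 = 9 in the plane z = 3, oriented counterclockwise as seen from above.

Let S be the flat disk x^2 + y^2 ≤ 9 in the plane z = 3, with upward unit normal n̂ = ẑ. By Stokes' theorem,

    ∮_C F · dr = ∬_S (∇ × F) · n̂ dS = ∬_D (curl F)_z dA,

where D is the disk x^2 + y^2 ≤ 9.

Compute the curl of F = (0, 8x, 8x^2 + 8y^2):
    (∇ × F)_x = ∂F_z/∂y - ∂F_y/∂z = 16y,
    (∇ × F)_y = ∂F_x/∂z - ∂F_z/∂x = -16x,
    (∇ × F)_z = ∂F_y/∂x - ∂F_x/∂y = 8.

On z = 3, (curl F)_z = 8.

Convert to polar (x = r cos θ, y = r sin θ, dA = r dr dθ); the integrand becomes 8, so

    ∬_D (curl F)_z dA = ∫_0^{2π} ∫_0^{3} (8) · r dr dθ.

Inner (r from 0 to 3): 36.
Outer (θ from 0 to 2π): 72π.

Therefore ∮_C F · dr = 72π.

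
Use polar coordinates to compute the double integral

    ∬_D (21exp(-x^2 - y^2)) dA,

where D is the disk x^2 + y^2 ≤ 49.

The region D is 0 ≤ r ≤ 7, 0 ≤ θ ≤ 2π in polar coordinates, where x = r cos(θ), y = r sin(θ), and dA = r dr dθ.

Under the substitution, the integrand becomes 21exp(-r^2), so

    ∬_D (21exp(-x^2 - y^2)) dA = ∫_{0}^{2π} ∫_{0}^{7} (21exp(-r^2)) · r dr dθ.

Inner integral (in r): ∫_{0}^{7} (21exp(-r^2)) · r dr = 21/2 - 21exp(-49)/2.

Outer integral (in θ): ∫_{0}^{2π} (21/2 - 21exp(-49)/2) dθ = -21π exp(-49) + 21π.

Therefore ∬_D (21exp(-x^2 - y^2)) dA = -21π exp(-49) + 21π.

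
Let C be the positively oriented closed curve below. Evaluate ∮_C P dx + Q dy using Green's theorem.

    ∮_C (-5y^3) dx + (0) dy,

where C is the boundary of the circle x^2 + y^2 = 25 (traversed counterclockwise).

Green's theorem converts the closed line integral into a double integral over the enclosed region D:

    ∮_C P dx + Q dy = ∬_D (∂Q/∂x - ∂P/∂y) dA.

Here P = -5y^3, Q = 0, so

    ∂Q/∂x = 0,    ∂P/∂y = -15y^2,
    ∂Q/∂x - ∂P/∂y = 15y^2.

D is the region x^2 + y^2 ≤ 25. Evaluating the double integral:

In polar coordinates (x = r cos θ, y = r sin θ, dA = r dr dθ) the integrand becomes 15r^2sin(θ)^2, so

    ∬_D (15y^2) dA = ∫_0^{2π} ∫_0^{5} (15r^2sin(θ)^2) · r dr dθ.

Inner (r from 0 to 5): 9375sin(θ)^2/4.
Outer (θ from 0 to 2π): 9375π/4.

Therefore ∮_C P dx + Q dy = 9375π/4.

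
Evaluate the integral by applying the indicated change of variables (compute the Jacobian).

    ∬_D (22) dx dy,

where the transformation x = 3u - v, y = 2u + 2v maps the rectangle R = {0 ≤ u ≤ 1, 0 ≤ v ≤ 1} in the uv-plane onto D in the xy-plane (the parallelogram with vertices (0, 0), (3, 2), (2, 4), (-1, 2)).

Compute the Jacobian determinant of (x, y) with respect to (u, v):

    ∂(x,y)/∂(u,v) = | 3  -1 | = (3)(2) - (-1)(2) = 8.
                   | 2  2 |

Its absolute value is |J| = 8 (the area scaling factor).

Substituting x = 3u - v, y = 2u + 2v into the integrand,

    22 → 22,

so the integral becomes

    ∬_R (22) · |J| du dv = ∫_0^1 ∫_0^1 (176) dv du.

Inner (v): 176.
Outer (u): 176.

Therefore ∬_D (22) dx dy = 176.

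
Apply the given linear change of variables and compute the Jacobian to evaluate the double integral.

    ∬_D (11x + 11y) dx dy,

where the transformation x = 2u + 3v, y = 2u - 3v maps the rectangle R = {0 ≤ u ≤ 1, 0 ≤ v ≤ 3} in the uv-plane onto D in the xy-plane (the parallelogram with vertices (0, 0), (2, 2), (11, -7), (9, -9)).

Compute the Jacobian determinant of (x, y) with respect to (u, v):

    ∂(x,y)/∂(u,v) = | 2  3 | = (2)(-3) - (3)(2) = -12.
                   | 2  -3 |

Its absolute value is |J| = 12 (the area scaling factor).

Substituting x = 2u + 3v, y = 2u - 3v into the integrand,

    11x + 11y → 44u,

so the integral becomes

    ∬_R (44u) · |J| du dv = ∫_0^1 ∫_0^3 (528u) dv du.

Inner (v): 1584u.
Outer (u): 792.

Therefore ∬_D (11x + 11y) dx dy = 792.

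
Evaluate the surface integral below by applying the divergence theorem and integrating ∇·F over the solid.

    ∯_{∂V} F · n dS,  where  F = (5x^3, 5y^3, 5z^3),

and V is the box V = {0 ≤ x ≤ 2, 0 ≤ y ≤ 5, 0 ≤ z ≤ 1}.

By the divergence theorem,

    ∯_{∂V} F · n dS = ∭_V (∇ · F) dV.

Compute the divergence:
    ∇ · F = ∂F_x/∂x + ∂F_y/∂y + ∂F_z/∂z = 15x^2 + 15y^2 + 15z^2.

V is a rectangular box, so dV = dx dy dz with 0 ≤ x ≤ 2, 0 ≤ y ≤ 5, 0 ≤ z ≤ 1.

Integrate (15x^2 + 15y^2 + 15z^2) over V as an iterated integral:

    ∭_V (∇·F) dV = ∫_0^{2} ∫_0^{5} ∫_0^{1} (15x^2 + 15y^2 + 15z^2) dz dy dx.

Inner (z from 0 to 1): 15x^2 + 15y^2 + 5.
Middle (y from 0 to 5): 75x^2 + 650.
Outer (x from 0 to 2): 1500.

Therefore ∯_{∂V} F · n dS = 1500.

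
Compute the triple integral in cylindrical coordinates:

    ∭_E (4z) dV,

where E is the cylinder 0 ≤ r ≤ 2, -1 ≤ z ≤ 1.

In cylindrical coordinates, x = r cos(θ), y = r sin(θ), z = z, and dV = r dr dθ dz.

The integrand becomes 4z, so

    ∭_E (4z) dV = ∫_{0}^{2π} ∫_{0}^{2} ∫_{-1}^{1} (4z) · r dz dr dθ.

Inner (z): 0.
Middle (r from 0 to 2): 0.
Outer (θ): 0.

Therefore the triple integral equals 0.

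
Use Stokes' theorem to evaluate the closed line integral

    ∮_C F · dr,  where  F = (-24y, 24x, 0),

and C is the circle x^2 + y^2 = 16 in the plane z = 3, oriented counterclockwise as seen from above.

Let S be the flat disk x^2 + y^2 ≤ 16 in the plane z = 3, with upward unit normal n̂ = ẑ. By Stokes' theorem,

    ∮_C F · dr = ∬_S (∇ × F) · n̂ dS = ∬_D (curl F)_z dA,

where D is the disk x^2 + y^2 ≤ 16.

Compute the curl of F = (-24y, 24x, 0):
    (∇ × F)_x = ∂F_z/∂y - ∂F_y/∂z = 0,
    (∇ × F)_y = ∂F_x/∂z - ∂F_z/∂x = 0,
    (∇ × F)_z = ∂F_y/∂x - ∂F_x/∂y = 48.

On z = 3, (curl F)_z = 48.

Convert to polar (x = r cos θ, y = r sin θ, dA = r dr dθ); the integrand becomes 48, so

    ∬_D (curl F)_z dA = ∫_0^{2π} ∫_0^{4} (48) · r dr dθ.

Inner (r from 0 to 4): 384.
Outer (θ from 0 to 2π): 768π.

Therefore ∮_C F · dr = 768π.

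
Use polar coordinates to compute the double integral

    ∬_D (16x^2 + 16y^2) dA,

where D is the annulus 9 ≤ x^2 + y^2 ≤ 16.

The region D is 3 ≤ r ≤ 4, 0 ≤ θ ≤ 2π in polar coordinates, where x = r cos(θ), y = r sin(θ), and dA = r dr dθ.

Under the substitution, the integrand becomes 16r^2, so

    ∬_D (16x^2 + 16y^2) dA = ∫_{0}^{2π} ∫_{3}^{4} (16r^2) · r dr dθ.

Inner integral (in r): ∫_{3}^{4} (16r^2) · r dr = 700.

Outer integral (in θ): ∫_{0}^{2π} (700) dθ = 1400π.

Therefore ∬_D (16x^2 + 16y^2) dA = 1400π.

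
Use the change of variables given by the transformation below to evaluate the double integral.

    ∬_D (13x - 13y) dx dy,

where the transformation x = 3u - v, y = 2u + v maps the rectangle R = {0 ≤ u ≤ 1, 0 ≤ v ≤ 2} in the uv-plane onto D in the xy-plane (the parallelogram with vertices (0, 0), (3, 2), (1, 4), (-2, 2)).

Compute the Jacobian determinant of (x, y) with respect to (u, v):

    ∂(x,y)/∂(u,v) = | 3  -1 | = (3)(1) - (-1)(2) = 5.
                   | 2  1 |

Its absolute value is |J| = 5 (the area scaling factor).

Substituting x = 3u - v, y = 2u + v into the integrand,

    13x - 13y → 13u - 26v,

so the integral becomes

    ∬_R (13u - 26v) · |J| du dv = ∫_0^1 ∫_0^2 (65u - 130v) dv du.

Inner (v): 130u - 260.
Outer (u): -195.

Therefore ∬_D (13x - 13y) dx dy = -195.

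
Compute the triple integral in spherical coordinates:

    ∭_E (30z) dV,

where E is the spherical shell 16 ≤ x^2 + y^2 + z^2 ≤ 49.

In spherical coordinates, x = ρ sin(φ) cos(θ), y = ρ sin(φ) sin(θ), z = ρ cos(φ), and dV = ρ^2 sin(φ) dρ dφ dθ.

The integrand becomes 30ρ cos(φ), so

    ∭_E (30z) dV = ∫_{0}^{2π} ∫_{0}^{π} ∫_{4}^{7} (30ρ cos(φ)) · ρ^2 sin(φ) dρ dφ dθ.

Inner (ρ): 32175sin(2φ)/4.
Middle (φ): 0.
Outer (θ): 0.

Therefore the triple integral equals 0.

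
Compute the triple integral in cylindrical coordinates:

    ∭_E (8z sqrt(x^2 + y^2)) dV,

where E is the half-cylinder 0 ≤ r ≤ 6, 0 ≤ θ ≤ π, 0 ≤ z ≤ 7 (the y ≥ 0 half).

In cylindrical coordinates, x = r cos(θ), y = r sin(θ), z = z, and dV = r dr dθ dz.

The integrand becomes 8r z, so

    ∭_E (8z sqrt(x^2 + y^2)) dV = ∫_{0}^{π} ∫_{0}^{6} ∫_{0}^{7} (8r z) · r dz dr dθ.

Inner (z): 196r^2.
Middle (r from 0 to 6): 14112.
Outer (θ): 14112π.

Therefore the triple integral equals 14112π.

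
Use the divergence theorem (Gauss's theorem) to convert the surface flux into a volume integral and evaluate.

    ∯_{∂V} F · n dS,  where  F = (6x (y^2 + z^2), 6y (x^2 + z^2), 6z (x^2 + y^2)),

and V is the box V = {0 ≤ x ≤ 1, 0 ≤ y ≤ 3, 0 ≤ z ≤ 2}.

By the divergence theorem,

    ∯_{∂V} F · n dS = ∭_V (∇ · F) dV.

Compute the divergence:
    ∇ · F = ∂F_x/∂x + ∂F_y/∂y + ∂F_z/∂z = 6y^2 + 6z^2 + 6x^2 + 6z^2 + 6x^2 + 6y^2 = 12x^2 + 12y^2 + 12z^2.

V is a rectangular box, so dV = dx dy dz with 0 ≤ x ≤ 1, 0 ≤ y ≤ 3, 0 ≤ z ≤ 2.

Integrate (12x^2 + 12y^2 + 12z^2) over V as an iterated integral:

    ∭_V (∇·F) dV = ∫_0^{1} ∫_0^{3} ∫_0^{2} (12x^2 + 12y^2 + 12z^2) dz dy dx.

Inner (z from 0 to 2): 24x^2 + 24y^2 + 32.
Middle (y from 0 to 3): 72x^2 + 312.
Outer (x from 0 to 1): 336.

Therefore ∯_{∂V} F · n dS = 336.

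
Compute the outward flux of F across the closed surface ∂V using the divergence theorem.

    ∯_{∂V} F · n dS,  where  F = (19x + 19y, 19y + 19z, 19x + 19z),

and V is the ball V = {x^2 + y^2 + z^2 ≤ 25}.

By the divergence theorem,

    ∯_{∂V} F · n dS = ∭_V (∇ · F) dV.

Compute the divergence:
    ∇ · F = ∂F_x/∂x + ∂F_y/∂y + ∂F_z/∂z = 19 + 19 + 19 = 57.

In spherical coordinates, x = ρ sin(φ) cos(θ), y = ρ sin(φ) sin(θ), z = ρ cos(φ), dV = ρ^2 sin(φ) dρ dφ dθ, with 0 ≤ ρ ≤ 5, 0 ≤ φ ≤ π, 0 ≤ θ ≤ 2π.

The integrand, after substitution and multiplying by the volume element, becomes (57) · ρ^2 sin(φ), so

    ∭_V (∇·F) dV = ∫_0^{2π} ∫_0^{π} ∫_0^{5} (57) · ρ^2 sin(φ) dρ dφ dθ.

Inner (ρ from 0 to 5): 2375sin(φ).
Middle (φ from 0 to π): 4750.
Outer (θ from 0 to 2π): 9500π.

Therefore ∯_{∂V} F · n dS = 9500π.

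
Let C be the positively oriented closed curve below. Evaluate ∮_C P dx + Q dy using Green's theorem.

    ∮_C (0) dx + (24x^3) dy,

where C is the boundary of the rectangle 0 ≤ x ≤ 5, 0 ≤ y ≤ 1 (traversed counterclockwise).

Green's theorem converts the closed line integral into a double integral over the enclosed region D:

    ∮_C P dx + Q dy = ∬_D (∂Q/∂x - ∂P/∂y) dA.

Here P = 0, Q = 24x^3, so

    ∂Q/∂x = 72x^2,    ∂P/∂y = 0,
    ∂Q/∂x - ∂P/∂y = 72x^2.

D is the region 0 ≤ x ≤ 5, 0 ≤ y ≤ 1. Evaluating the double integral:

    ∬_D (72x^2) dA = ∫_0^{5} ∫_0^{1} (72x^2) dy dx.

Inner (y from 0 to 1): 72x^2.
Outer (x from 0 to 5): 3000.

Therefore ∮_C P dx + Q dy = 3000.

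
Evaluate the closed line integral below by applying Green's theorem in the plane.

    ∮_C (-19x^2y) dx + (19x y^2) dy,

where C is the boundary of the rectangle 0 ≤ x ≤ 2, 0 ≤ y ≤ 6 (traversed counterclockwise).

Green's theorem converts the closed line integral into a double integral over the enclosed region D:

    ∮_C P dx + Q dy = ∬_D (∂Q/∂x - ∂P/∂y) dA.

Here P = -19x^2y, Q = 19x y^2, so

    ∂Q/∂x = 19y^2,    ∂P/∂y = -19x^2,
    ∂Q/∂x - ∂P/∂y = 19x^2 + 19y^2.

D is the region 0 ≤ x ≤ 2, 0 ≤ y ≤ 6. Evaluating the double integral:

    ∬_D (19x^2 + 19y^2) dA = ∫_0^{2} ∫_0^{6} (19x^2 + 19y^2) dy dx.

Inner (y from 0 to 6): 114x^2 + 1368.
Outer (x from 0 to 2): 3040.

Therefore ∮_C P dx + Q dy = 3040.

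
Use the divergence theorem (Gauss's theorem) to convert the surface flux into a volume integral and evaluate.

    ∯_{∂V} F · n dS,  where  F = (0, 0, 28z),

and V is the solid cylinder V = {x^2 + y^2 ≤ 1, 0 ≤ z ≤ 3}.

By the divergence theorem,

    ∯_{∂V} F · n dS = ∭_V (∇ · F) dV.

Compute the divergence:
    ∇ · F = ∂F_x/∂x + ∂F_y/∂y + ∂F_z/∂z = 0 + 0 + 28 = 28.

In cylindrical coordinates, x = r cos(θ), y = r sin(θ), z = z, dV = r dr dθ dz, with 0 ≤ r ≤ 1, 0 ≤ θ ≤ 2π, 0 ≤ z ≤ 3.

The integrand, after substitution and multiplying by the volume element, becomes (28) · r, so

    ∭_V (∇·F) dV = ∫_0^{2π} ∫_0^{1} ∫_0^{3} (28) · r dz dr dθ.

Inner (z from 0 to 3): 84r.
Middle (r from 0 to 1): 42.
Outer (θ from 0 to 2π): 84π.

Therefore ∯_{∂V} F · n dS = 84π.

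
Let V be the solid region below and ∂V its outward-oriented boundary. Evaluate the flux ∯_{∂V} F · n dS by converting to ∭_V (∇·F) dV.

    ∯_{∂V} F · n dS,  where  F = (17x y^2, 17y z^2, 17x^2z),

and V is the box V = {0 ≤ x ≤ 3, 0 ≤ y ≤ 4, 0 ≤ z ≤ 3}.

By the divergence theorem,

    ∯_{∂V} F · n dS = ∭_V (∇ · F) dV.

Compute the divergence:
    ∇ · F = ∂F_x/∂x + ∂F_y/∂y + ∂F_z/∂z = 17y^2 + 17z^2 + 17x^2 = 17x^2 + 17y^2 + 17z^2.

V is a rectangular box, so dV = dx dy dz with 0 ≤ x ≤ 3, 0 ≤ y ≤ 4, 0 ≤ z ≤ 3.

Integrate (17x^2 + 17y^2 + 17z^2) over V as an iterated integral:

    ∭_V (∇·F) dV = ∫_0^{3} ∫_0^{4} ∫_0^{3} (17x^2 + 17y^2 + 17z^2) dz dy dx.

Inner (z from 0 to 3): 51x^2 + 51y^2 + 153.
Middle (y from 0 to 4): 204x^2 + 1700.
Outer (x from 0 to 3): 6936.

Therefore ∯_{∂V} F · n dS = 6936.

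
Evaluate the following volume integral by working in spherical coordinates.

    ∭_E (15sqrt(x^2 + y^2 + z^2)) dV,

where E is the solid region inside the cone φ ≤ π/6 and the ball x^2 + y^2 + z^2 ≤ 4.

In spherical coordinates, x = ρ sin(φ) cos(θ), y = ρ sin(φ) sin(θ), z = ρ cos(φ), and dV = ρ^2 sin(φ) dρ dφ dθ.

The integrand becomes 15ρ, so

    ∭_E (15sqrt(x^2 + y^2 + z^2)) dV = ∫_{0}^{2π} ∫_{0}^{π/6} ∫_{0}^{2} (15ρ) · ρ^2 sin(φ) dρ dφ dθ.

Inner (ρ): 60sin(φ).
Middle (φ): 60 - 30sqrt(3).
Outer (θ): 60π (2 - sqrt(3)).

Therefore the triple integral equals 60π (2 - sqrt(3)).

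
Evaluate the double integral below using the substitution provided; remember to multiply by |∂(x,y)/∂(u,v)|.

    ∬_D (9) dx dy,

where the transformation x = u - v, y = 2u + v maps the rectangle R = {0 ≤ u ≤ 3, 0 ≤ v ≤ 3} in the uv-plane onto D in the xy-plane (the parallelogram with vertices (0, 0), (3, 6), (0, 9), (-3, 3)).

Compute the Jacobian determinant of (x, y) with respect to (u, v):

    ∂(x,y)/∂(u,v) = | 1  -1 | = (1)(1) - (-1)(2) = 3.
                   | 2  1 |

Its absolute value is |J| = 3 (the area scaling factor).

Substituting x = u - v, y = 2u + v into the integrand,

    9 → 9,

so the integral becomes

    ∬_R (9) · |J| du dv = ∫_0^3 ∫_0^3 (27) dv du.

Inner (v): 81.
Outer (u): 243.

Therefore ∬_D (9) dx dy = 243.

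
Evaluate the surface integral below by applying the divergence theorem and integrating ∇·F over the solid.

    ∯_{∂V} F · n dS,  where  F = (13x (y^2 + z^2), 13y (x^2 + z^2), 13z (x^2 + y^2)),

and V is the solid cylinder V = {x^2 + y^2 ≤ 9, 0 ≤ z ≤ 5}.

By the divergence theorem,

    ∯_{∂V} F · n dS = ∭_V (∇ · F) dV.

Compute the divergence:
    ∇ · F = ∂F_x/∂x + ∂F_y/∂y + ∂F_z/∂z = 13y^2 + 13z^2 + 13x^2 + 13z^2 + 13x^2 + 13y^2 = 26x^2 + 26y^2 + 26z^2.

In cylindrical coordinates, x = r cos(θ), y = r sin(θ), z = z, dV = r dr dθ dz, with 0 ≤ r ≤ 3, 0 ≤ θ ≤ 2π, 0 ≤ z ≤ 5.

The integrand, after substitution and multiplying by the volume element, becomes (26r^2 + 26z^2) · r, so

    ∭_V (∇·F) dV = ∫_0^{2π} ∫_0^{3} ∫_0^{5} (26r^2 + 26z^2) · r dz dr dθ.

Inner (z from 0 to 5): 130r (r^2 + 25/3).
Middle (r from 0 to 3): 15015/2.
Outer (θ from 0 to 2π): 15015π.

Therefore ∯_{∂V} F · n dS = 15015π.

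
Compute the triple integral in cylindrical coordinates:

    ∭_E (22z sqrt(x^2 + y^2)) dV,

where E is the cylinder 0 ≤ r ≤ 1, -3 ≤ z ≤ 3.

In cylindrical coordinates, x = r cos(θ), y = r sin(θ), z = z, and dV = r dr dθ dz.

The integrand becomes 22r z, so

    ∭_E (22z sqrt(x^2 + y^2)) dV = ∫_{0}^{2π} ∫_{0}^{1} ∫_{-3}^{3} (22r z) · r dz dr dθ.

Inner (z): 0.
Middle (r from 0 to 1): 0.
Outer (θ): 0.

Therefore the triple integral equals 0.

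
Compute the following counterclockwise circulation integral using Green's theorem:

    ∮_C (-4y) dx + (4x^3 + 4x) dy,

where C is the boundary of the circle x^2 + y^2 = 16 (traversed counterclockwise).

Green's theorem converts the closed line integral into a double integral over the enclosed region D:

    ∮_C P dx + Q dy = ∬_D (∂Q/∂x - ∂P/∂y) dA.

Here P = -4y, Q = 4x^3 + 4x, so

    ∂Q/∂x = 12x^2 + 4,    ∂P/∂y = -4,
    ∂Q/∂x - ∂P/∂y = 12x^2 + 8.

D is the region x^2 + y^2 ≤ 16. Evaluating the double integral:

In polar coordinates (x = r cos θ, y = r sin θ, dA = r dr dθ) the integrand becomes 12r^2cos(θ)^2 + 8, so

    ∬_D (12x^2 + 8) dA = ∫_0^{2π} ∫_0^{4} (12r^2cos(θ)^2 + 8) · r dr dθ.

Inner (r from 0 to 4): 768cos(θ)^2 + 64.
Outer (θ from 0 to 2π): 896π.

Therefore ∮_C P dx + Q dy = 896π.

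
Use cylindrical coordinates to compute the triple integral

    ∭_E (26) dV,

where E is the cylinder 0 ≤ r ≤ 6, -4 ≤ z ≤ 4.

In cylindrical coordinates, x = r cos(θ), y = r sin(θ), z = z, and dV = r dr dθ dz.

The integrand becomes 26, so

    ∭_E (26) dV = ∫_{0}^{2π} ∫_{0}^{6} ∫_{-4}^{4} (26) · r dz dr dθ.

Inner (z): 208r.
Middle (r from 0 to 6): 3744.
Outer (θ): 7488π.

Therefore the triple integral equals 7488π.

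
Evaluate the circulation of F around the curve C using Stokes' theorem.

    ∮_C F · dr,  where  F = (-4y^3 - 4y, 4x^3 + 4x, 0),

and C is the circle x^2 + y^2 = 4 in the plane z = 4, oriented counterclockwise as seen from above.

Let S be the flat disk x^2 + y^2 ≤ 4 in the plane z = 4, with upward unit normal n̂ = ẑ. By Stokes' theorem,

    ∮_C F · dr = ∬_S (∇ × F) · n̂ dS = ∬_D (curl F)_z dA,

where D is the disk x^2 + y^2 ≤ 4.

Compute the curl of F = (-4y^3 - 4y, 4x^3 + 4x, 0):
    (∇ × F)_x = ∂F_z/∂y - ∂F_y/∂z = 0,
    (∇ × F)_y = ∂F_x/∂z - ∂F_z/∂x = 0,
    (∇ × F)_z = ∂F_y/∂x - ∂F_x/∂y = 12x^2 + 12y^2 + 8.

On z = 4, (curl F)_z = 12x^2 + 12y^2 + 8.

Convert to polar (x = r cos θ, y = r sin θ, dA = r dr dθ); the integrand becomes 12r^2 + 8, so

    ∬_D (curl F)_z dA = ∫_0^{2π} ∫_0^{2} (12r^2 + 8) · r dr dθ.

Inner (r from 0 to 2): 64.
Outer (θ from 0 to 2π): 128π.

Therefore ∮_C F · dr = 128π.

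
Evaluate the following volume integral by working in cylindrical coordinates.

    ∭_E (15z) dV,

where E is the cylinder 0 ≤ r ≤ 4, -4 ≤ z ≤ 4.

In cylindrical coordinates, x = r cos(θ), y = r sin(θ), z = z, and dV = r dr dθ dz.

The integrand becomes 15z, so

    ∭_E (15z) dV = ∫_{0}^{2π} ∫_{0}^{4} ∫_{-4}^{4} (15z) · r dz dr dθ.

Inner (z): 0.
Middle (r from 0 to 4): 0.
Outer (θ): 0.

Therefore the triple integral equals 0.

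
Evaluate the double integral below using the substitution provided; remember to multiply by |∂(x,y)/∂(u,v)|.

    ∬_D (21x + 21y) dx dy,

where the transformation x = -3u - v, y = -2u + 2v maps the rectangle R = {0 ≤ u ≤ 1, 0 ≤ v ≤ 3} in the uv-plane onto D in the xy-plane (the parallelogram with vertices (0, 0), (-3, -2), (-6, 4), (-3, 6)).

Compute the Jacobian determinant of (x, y) with respect to (u, v):

    ∂(x,y)/∂(u,v) = | -3  -1 | = (-3)(2) - (-1)(-2) = -8.
                   | -2  2 |

Its absolute value is |J| = 8 (the area scaling factor).

Substituting x = -3u - v, y = -2u + 2v into the integrand,

    21x + 21y → -105u + 21v,

so the integral becomes

    ∬_R (-105u + 21v) · |J| du dv = ∫_0^1 ∫_0^3 (-840u + 168v) dv du.

Inner (v): 756 - 2520u.
Outer (u): -504.

Therefore ∬_D (21x + 21y) dx dy = -504.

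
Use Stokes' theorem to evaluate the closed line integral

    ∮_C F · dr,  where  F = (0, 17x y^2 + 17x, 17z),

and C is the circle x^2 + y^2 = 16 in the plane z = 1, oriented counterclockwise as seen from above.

Let S be the flat disk x^2 + y^2 ≤ 16 in the plane z = 1, with upward unit normal n̂ = ẑ. By Stokes' theorem,

    ∮_C F · dr = ∬_S (∇ × F) · n̂ dS = ∬_D (curl F)_z dA,

where D is the disk x^2 + y^2 ≤ 16.

Compute the curl of F = (0, 17x y^2 + 17x, 17z):
    (∇ × F)_x = ∂F_z/∂y - ∂F_y/∂z = 0,
    (∇ × F)_y = ∂F_x/∂z - ∂F_z/∂x = 0,
    (∇ × F)_z = ∂F_y/∂x - ∂F_x/∂y = 17y^2 + 17.

On z = 1, (curl F)_z = 17y^2 + 17.

Convert to polar (x = r cos θ, y = r sin θ, dA = r dr dθ); the integrand becomes 17r^2sin(θ)^2 + 17, so

    ∬_D (curl F)_z dA = ∫_0^{2π} ∫_0^{4} (17r^2sin(θ)^2 + 17) · r dr dθ.

Inner (r from 0 to 4): 1088sin(θ)^2 + 136.
Outer (θ from 0 to 2π): 1360π.

Therefore ∮_C F · dr = 1360π.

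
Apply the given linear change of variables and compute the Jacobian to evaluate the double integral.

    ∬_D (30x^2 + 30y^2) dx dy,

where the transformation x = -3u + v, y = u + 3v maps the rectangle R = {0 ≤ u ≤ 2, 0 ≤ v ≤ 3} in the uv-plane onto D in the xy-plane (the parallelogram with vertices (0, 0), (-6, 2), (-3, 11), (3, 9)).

Compute the Jacobian determinant of (x, y) with respect to (u, v):

    ∂(x,y)/∂(u,v) = | -3  1 | = (-3)(3) - (1)(1) = -10.
                   | 1  3 |

Its absolute value is |J| = 10 (the area scaling factor).

Substituting x = -3u + v, y = u + 3v into the integrand,

    30x^2 + 30y^2 → 300u^2 + 300v^2,

so the integral becomes

    ∬_R (300u^2 + 300v^2) · |J| du dv = ∫_0^2 ∫_0^3 (3000u^2 + 3000v^2) dv du.

Inner (v): 9000u^2 + 27000.
Outer (u): 78000.

Therefore ∬_D (30x^2 + 30y^2) dx dy = 78000.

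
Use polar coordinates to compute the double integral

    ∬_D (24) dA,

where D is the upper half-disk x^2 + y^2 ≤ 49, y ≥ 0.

The region D is 0 ≤ r ≤ 7, 0 ≤ θ ≤ π in polar coordinates, where x = r cos(θ), y = r sin(θ), and dA = r dr dθ.

Under the substitution, the integrand becomes 24, so

    ∬_D (24) dA = ∫_{0}^{π} ∫_{0}^{7} (24) · r dr dθ.

Inner integral (in r): ∫_{0}^{7} (24) · r dr = 588.

Outer integral (in θ): ∫_{0}^{π} (588) dθ = 588π.

Therefore ∬_D (24) dA = 588π.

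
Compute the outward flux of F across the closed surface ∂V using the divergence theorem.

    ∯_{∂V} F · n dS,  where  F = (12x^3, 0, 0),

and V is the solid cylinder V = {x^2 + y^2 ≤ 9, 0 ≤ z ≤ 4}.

By the divergence theorem,

    ∯_{∂V} F · n dS = ∭_V (∇ · F) dV.

Compute the divergence:
    ∇ · F = ∂F_x/∂x + ∂F_y/∂y + ∂F_z/∂z = 36x^2 + 0 + 0 = 36x^2.

In cylindrical coordinates, x = r cos(θ), y = r sin(θ), z = z, dV = r dr dθ dz, with 0 ≤ r ≤ 3, 0 ≤ θ ≤ 2π, 0 ≤ z ≤ 4.

The integrand, after substitution and multiplying by the volume element, becomes (36r^2cos(θ)^2) · r, so

    ∭_V (∇·F) dV = ∫_0^{2π} ∫_0^{3} ∫_0^{4} (36r^2cos(θ)^2) · r dz dr dθ.

Inner (z from 0 to 4): 144r^3cos(θ)^2.
Middle (r from 0 to 3): 2916cos(θ)^2.
Outer (θ from 0 to 2π): 2916π.

Therefore ∯_{∂V} F · n dS = 2916π.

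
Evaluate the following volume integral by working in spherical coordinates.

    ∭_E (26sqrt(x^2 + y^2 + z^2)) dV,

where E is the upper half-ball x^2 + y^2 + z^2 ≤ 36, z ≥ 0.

In spherical coordinates, x = ρ sin(φ) cos(θ), y = ρ sin(φ) sin(θ), z = ρ cos(φ), and dV = ρ^2 sin(φ) dρ dφ dθ.

The integrand becomes 26ρ, so

    ∭_E (26sqrt(x^2 + y^2 + z^2)) dV = ∫_{0}^{2π} ∫_{0}^{π/2} ∫_{0}^{6} (26ρ) · ρ^2 sin(φ) dρ dφ dθ.

Inner (ρ): 8424sin(φ).
Middle (φ): 8424.
Outer (θ): 16848π.

Therefore the triple integral equals 16848π.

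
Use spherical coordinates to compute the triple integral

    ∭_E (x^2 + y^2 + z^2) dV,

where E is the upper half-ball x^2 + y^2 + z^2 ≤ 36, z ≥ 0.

In spherical coordinates, x = ρ sin(φ) cos(θ), y = ρ sin(φ) sin(θ), z = ρ cos(φ), and dV = ρ^2 sin(φ) dρ dφ dθ.

The integrand becomes ρ^2, so

    ∭_E (x^2 + y^2 + z^2) dV = ∫_{0}^{2π} ∫_{0}^{π/2} ∫_{0}^{6} (ρ^2) · ρ^2 sin(φ) dρ dφ dθ.

Inner (ρ): 7776sin(φ)/5.
Middle (φ): 7776/5.
Outer (θ): 15552π/5.

Therefore the triple integral equals 15552π/5.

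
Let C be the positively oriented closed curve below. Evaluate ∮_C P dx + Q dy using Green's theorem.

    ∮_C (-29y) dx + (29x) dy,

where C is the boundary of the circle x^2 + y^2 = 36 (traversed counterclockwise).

Green's theorem converts the closed line integral into a double integral over the enclosed region D:

    ∮_C P dx + Q dy = ∬_D (∂Q/∂x - ∂P/∂y) dA.

Here P = -29y, Q = 29x, so

    ∂Q/∂x = 29,    ∂P/∂y = -29,
    ∂Q/∂x - ∂P/∂y = 58.

D is the region x^2 + y^2 ≤ 36. Evaluating the double integral:

In polar coordinates (x = r cos θ, y = r sin θ, dA = r dr dθ) the integrand becomes 58, so

    ∬_D (58) dA = ∫_0^{2π} ∫_0^{6} (58) · r dr dθ.

Inner (r from 0 to 6): 1044.
Outer (θ from 0 to 2π): 2088π.

Therefore ∮_C P dx + Q dy = 2088π.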